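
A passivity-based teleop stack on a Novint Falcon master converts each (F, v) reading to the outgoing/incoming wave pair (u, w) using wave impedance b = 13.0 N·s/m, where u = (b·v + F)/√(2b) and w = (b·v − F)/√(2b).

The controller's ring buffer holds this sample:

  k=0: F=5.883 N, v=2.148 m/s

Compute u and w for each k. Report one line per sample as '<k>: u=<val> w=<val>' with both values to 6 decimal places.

k=0: b·v=13.0×2.148=27.924000; √(2b)=5.099020; u=(27.924000+5.883)/5.099020=6.630098, w=(27.924000−5.883)/5.099020=4.322596

0: u=6.630098 w=4.322596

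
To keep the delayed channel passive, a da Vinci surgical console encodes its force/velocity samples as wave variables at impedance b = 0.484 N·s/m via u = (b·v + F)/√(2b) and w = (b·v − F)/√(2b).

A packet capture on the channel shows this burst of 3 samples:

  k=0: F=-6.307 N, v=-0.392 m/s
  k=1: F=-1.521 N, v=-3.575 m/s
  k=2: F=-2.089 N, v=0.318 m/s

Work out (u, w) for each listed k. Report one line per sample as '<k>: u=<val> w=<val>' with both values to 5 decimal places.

k=0: b·v=0.484×(-0.392)=-0.18973; √(2b)=0.98387; u=(-0.18973+(-6.307))/0.98387=-6.60324, w=(-0.18973−(-6.307))/0.98387=6.21756
k=1: b·v=0.484×(-3.575)=-1.73030; √(2b)=0.98387; u=(-1.73030+(-1.521))/0.98387=-3.30460, w=(-1.73030−(-1.521))/0.98387=-0.21273
k=2: b·v=0.484×0.318=0.15391; √(2b)=0.98387; u=(0.15391+(-2.089))/0.98387=-1.96681, w=(0.15391−(-2.089))/0.98387=2.27968

0: u=-6.60324 w=6.21756
1: u=-3.30460 w=-0.21273
2: u=-1.96681 w=2.27968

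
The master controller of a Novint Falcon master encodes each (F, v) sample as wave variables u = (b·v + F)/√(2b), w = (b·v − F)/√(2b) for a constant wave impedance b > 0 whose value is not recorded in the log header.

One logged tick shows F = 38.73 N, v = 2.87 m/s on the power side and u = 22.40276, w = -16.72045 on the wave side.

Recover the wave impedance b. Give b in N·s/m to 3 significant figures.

b = 1.96 N·s/m

u + w = 5.68231;  u + w = √(2b)·v, so √(2b) = 5.68231/2.87 = 1.97990.
b = (√(2b))²/2 = 3.92000/2 = 1.96000.
(Check via u − w = 2F/√(2b): u − w = 39.12321, 2F/√(2b) = 39.12321.)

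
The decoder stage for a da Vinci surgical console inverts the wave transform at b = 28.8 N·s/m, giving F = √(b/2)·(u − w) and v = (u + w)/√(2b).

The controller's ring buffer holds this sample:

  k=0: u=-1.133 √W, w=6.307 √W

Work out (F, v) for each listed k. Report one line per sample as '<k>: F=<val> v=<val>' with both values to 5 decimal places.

0: F=-28.23281 v=0.68173

k=0: u−w=-7.44000, u+w=5.17400; √(b/2)=3.79473, √(2b)=7.58947; F=3.79473×(-7.44)=-28.23281, v=5.17400/7.58947=0.68173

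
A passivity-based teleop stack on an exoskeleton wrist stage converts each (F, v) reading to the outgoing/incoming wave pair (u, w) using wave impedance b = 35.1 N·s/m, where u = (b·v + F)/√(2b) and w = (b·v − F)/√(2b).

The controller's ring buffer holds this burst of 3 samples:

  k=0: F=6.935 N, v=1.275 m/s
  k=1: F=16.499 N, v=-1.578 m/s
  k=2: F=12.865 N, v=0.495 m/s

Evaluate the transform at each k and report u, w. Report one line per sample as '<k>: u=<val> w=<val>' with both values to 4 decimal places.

0: u=6.1690 w=4.5136
1: u=-4.6415 w=-8.5799
2: u=3.6092 w=0.5382

k=0: b·v=35.1×1.275=44.7525; √(2b)=8.3785; u=(44.7525+6.935)/8.3785=6.1690, w=(44.7525−6.935)/8.3785=4.5136
k=1: b·v=35.1×(-1.578)=-55.3878; √(2b)=8.3785; u=(-55.3878+16.499)/8.3785=-4.6415, w=(-55.3878−16.499)/8.3785=-8.5799
k=2: b·v=35.1×0.495=17.3745; √(2b)=8.3785; u=(17.3745+12.865)/8.3785=3.6092, w=(17.3745−12.865)/8.3785=0.5382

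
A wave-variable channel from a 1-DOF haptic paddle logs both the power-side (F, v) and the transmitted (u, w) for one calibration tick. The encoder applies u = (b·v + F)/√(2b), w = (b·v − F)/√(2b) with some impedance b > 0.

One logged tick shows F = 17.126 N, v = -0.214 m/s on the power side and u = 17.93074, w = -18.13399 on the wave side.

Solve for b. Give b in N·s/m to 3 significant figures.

b = 0.451 N·s/m

u + w = -0.20325;  u + w = √(2b)·v, so √(2b) = -0.20325/(-0.214) = 0.94977.
b = (√(2b))²/2 = 0.90206/2 = 0.45103.
(Check via u − w = 2F/√(2b): u − w = 36.06473, 2F/√(2b) = 36.06361.)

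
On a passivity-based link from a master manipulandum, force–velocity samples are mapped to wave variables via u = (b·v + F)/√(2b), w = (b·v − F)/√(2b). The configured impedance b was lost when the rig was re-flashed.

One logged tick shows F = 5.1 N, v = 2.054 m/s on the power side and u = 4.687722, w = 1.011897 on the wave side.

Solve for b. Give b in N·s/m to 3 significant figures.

u + w = 5.699619;  u + w = √(2b)·v, so √(2b) = 5.699619/2.054 = 2.774888.
b = (√(2b))²/2 = 7.700001/2 = 3.850000.
(Check via u − w = 2F/√(2b): u − w = 3.675825, 2F/√(2b) = 3.675825.)

b = 3.85 N·s/m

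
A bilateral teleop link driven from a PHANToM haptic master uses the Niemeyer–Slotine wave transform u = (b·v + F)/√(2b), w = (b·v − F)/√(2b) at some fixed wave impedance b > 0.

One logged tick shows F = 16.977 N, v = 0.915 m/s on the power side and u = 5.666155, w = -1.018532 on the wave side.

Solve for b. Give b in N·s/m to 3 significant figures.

u + w = 4.647623;  u + w = √(2b)·v, so √(2b) = 4.647623/0.915 = 5.079369.
b = (√(2b))²/2 = 25.799993/2 = 12.899997.
(Check via u − w = 2F/√(2b): u − w = 6.684687, 2F/√(2b) = 6.684688.)

b = 12.9 N·s/m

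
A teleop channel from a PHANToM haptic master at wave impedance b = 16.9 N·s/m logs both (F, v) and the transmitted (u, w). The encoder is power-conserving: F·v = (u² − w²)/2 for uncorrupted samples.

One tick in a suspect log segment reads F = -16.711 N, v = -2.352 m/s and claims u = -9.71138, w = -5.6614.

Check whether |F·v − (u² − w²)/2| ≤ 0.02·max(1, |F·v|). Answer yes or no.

F·v = (-16.711)×(-2.352) = 39.3043 W.
(u² − w²)/2 = (94.3109 − 32.0514)/2 = 31.1297 W.
|Δ| = 8.1745;  2% of max(1, |F·v|) = 0.7861.

no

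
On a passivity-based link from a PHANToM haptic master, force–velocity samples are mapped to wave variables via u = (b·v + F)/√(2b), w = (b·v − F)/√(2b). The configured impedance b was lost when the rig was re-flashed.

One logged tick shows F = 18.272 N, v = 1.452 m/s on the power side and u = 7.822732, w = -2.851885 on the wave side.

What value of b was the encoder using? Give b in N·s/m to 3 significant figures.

b = 5.86 N·s/m

u + w = 4.970847;  u + w = √(2b)·v, so √(2b) = 4.970847/1.452 = 3.423448.
b = (√(2b))²/2 = 11.719999/2 = 5.859999.
(Check via u − w = 2F/√(2b): u − w = 10.674617, 2F/√(2b) = 10.674617.)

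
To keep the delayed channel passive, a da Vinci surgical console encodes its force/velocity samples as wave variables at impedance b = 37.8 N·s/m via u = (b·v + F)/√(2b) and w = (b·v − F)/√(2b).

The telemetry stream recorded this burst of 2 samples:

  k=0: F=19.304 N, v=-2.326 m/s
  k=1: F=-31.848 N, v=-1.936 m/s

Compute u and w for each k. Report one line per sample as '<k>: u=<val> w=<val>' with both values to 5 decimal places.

k=0: b·v=37.8×(-2.326)=-87.92280; √(2b)=8.69483; u=(-87.92280+19.304)/8.69483=-7.89191, w=(-87.92280−19.304)/8.69483=-12.33225
k=1: b·v=37.8×(-1.936)=-73.18080; √(2b)=8.69483; u=(-73.18080+(-31.848))/8.69483=-12.07946, w=(-73.18080−(-31.848))/8.69483=-4.75372

0: u=-7.89191 w=-12.33225
1: u=-12.07946 w=-4.75372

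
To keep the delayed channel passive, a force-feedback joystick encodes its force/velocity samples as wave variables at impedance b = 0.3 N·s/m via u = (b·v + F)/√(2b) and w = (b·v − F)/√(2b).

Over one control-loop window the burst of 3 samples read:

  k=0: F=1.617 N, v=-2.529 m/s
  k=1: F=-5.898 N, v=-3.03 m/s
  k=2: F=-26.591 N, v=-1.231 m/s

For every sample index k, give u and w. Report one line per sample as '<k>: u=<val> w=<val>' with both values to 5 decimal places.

0: u=1.10806 w=-3.06702
1: u=-8.78780 w=6.44077
2: u=-34.80560 w=33.85207

k=0: b·v=0.3×(-2.529)=-0.75870; √(2b)=0.77460; u=(-0.75870+1.617)/0.77460=1.10806, w=(-0.75870−1.617)/0.77460=-3.06702
k=1: b·v=0.3×(-3.03)=-0.90900; √(2b)=0.77460; u=(-0.90900+(-5.898))/0.77460=-8.78780, w=(-0.90900−(-5.898))/0.77460=6.44077
k=2: b·v=0.3×(-1.231)=-0.36930; √(2b)=0.77460; u=(-0.36930+(-26.591))/0.77460=-34.80560, w=(-0.36930−(-26.591))/0.77460=33.85207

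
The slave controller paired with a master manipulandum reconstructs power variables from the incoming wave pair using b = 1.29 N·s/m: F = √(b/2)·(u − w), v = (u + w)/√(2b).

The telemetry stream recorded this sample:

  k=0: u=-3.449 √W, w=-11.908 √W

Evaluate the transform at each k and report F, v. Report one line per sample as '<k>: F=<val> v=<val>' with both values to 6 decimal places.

0: F=6.793583 v=-9.560851

k=0: u−w=8.459000, u+w=-15.357000; √(b/2)=0.803119, √(2b)=1.606238; F=0.803119×8.459=6.793583, v=-15.357000/1.606238=-9.560851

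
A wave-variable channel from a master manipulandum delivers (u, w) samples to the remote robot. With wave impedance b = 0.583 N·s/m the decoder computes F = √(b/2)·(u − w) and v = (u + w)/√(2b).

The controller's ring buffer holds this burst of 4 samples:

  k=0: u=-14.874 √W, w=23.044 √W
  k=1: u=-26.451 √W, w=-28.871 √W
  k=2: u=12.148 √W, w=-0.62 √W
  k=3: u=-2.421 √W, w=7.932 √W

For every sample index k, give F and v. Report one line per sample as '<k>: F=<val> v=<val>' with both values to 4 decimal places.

0: F=-20.4722 v=7.5661
1: F=1.3066 v=-51.2329
2: F=6.8935 v=10.6759
3: F=-5.5897 v=5.1037

k=0: u−w=-37.9180, u+w=8.1700; √(b/2)=0.5399, √(2b)=1.0798; F=0.5399×(-37.918)=-20.4722, v=8.1700/1.0798=7.5661
k=1: u−w=2.4200, u+w=-55.3220; √(b/2)=0.5399, √(2b)=1.0798; F=0.5399×2.42=1.3066, v=-55.3220/1.0798=-51.2329
k=2: u−w=12.7680, u+w=11.5280; √(b/2)=0.5399, √(2b)=1.0798; F=0.5399×12.768=6.8935, v=11.5280/1.0798=10.6759
k=3: u−w=-10.3530, u+w=5.5110; √(b/2)=0.5399, √(2b)=1.0798; F=0.5399×(-10.353)=-5.5897, v=5.5110/1.0798=5.1037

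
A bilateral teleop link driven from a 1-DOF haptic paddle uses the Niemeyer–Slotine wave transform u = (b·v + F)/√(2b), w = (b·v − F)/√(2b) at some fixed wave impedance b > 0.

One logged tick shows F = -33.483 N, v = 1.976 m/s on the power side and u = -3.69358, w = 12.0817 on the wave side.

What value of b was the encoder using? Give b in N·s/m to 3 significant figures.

u + w = 8.38812;  u + w = √(2b)·v, so √(2b) = 8.38812/1.976 = 4.24500.
b = (√(2b))²/2 = 18.02003/2 = 9.01001.
(Check via u − w = 2F/√(2b): u − w = -15.77528, 2F/√(2b) = -15.77527.)

b = 9.01 N·s/m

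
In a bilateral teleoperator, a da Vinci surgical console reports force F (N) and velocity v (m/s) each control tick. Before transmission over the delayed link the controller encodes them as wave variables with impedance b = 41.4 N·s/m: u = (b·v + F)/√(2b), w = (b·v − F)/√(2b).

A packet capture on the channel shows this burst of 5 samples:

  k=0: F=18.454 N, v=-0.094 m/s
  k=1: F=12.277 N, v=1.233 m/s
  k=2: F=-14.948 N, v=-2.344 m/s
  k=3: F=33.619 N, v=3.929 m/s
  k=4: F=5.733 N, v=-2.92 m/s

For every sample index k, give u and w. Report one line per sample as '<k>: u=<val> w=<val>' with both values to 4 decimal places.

k=0: b·v=41.4×(-0.094)=-3.8916; √(2b)=9.0995; u=(-3.8916+18.454)/9.0995=1.6004, w=(-3.8916−18.454)/9.0995=-2.4557
k=1: b·v=41.4×1.233=51.0462; √(2b)=9.0995; u=(51.0462+12.277)/9.0995=6.9590, w=(51.0462−12.277)/9.0995=4.2606
k=2: b·v=41.4×(-2.344)=-97.0416; √(2b)=9.0995; u=(-97.0416+(-14.948))/9.0995=-12.3073, w=(-97.0416−(-14.948))/9.0995=-9.0218
k=3: b·v=41.4×3.929=162.6606; √(2b)=9.0995; u=(162.6606+33.619)/9.0995=21.5705, w=(162.6606−33.619)/9.0995=14.1813
k=4: b·v=41.4×(-2.92)=-120.8880; √(2b)=9.0995; u=(-120.8880+5.733)/9.0995=-12.6552, w=(-120.8880−5.733)/9.0995=-13.9152

0: u=1.6004 w=-2.4557
1: u=6.9590 w=4.2606
2: u=-12.3073 w=-9.0218
3: u=21.5705 w=14.1813
4: u=-12.6552 w=-13.9152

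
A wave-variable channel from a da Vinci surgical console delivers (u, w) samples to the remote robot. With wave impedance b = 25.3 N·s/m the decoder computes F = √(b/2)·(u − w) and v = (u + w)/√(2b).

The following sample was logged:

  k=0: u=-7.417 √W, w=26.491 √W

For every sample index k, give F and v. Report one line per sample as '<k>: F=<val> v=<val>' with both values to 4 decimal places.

0: F=-120.6000 v=2.6814

k=0: u−w=-33.9080, u+w=19.0740; √(b/2)=3.5567, √(2b)=7.1134; F=3.5567×(-33.908)=-120.6000, v=19.0740/7.1134=2.6814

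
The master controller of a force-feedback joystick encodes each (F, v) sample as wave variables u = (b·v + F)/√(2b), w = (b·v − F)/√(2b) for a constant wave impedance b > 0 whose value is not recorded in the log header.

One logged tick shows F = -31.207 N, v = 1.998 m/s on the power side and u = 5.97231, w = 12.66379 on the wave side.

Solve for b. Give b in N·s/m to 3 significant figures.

b = 43.5 N·s/m

u + w = 18.63610;  u + w = √(2b)·v, so √(2b) = 18.63610/1.998 = 9.32738.
b = (√(2b))²/2 = 86.99997/2 = 43.49998.
(Check via u − w = 2F/√(2b): u − w = -6.69148, 2F/√(2b) = -6.69148.)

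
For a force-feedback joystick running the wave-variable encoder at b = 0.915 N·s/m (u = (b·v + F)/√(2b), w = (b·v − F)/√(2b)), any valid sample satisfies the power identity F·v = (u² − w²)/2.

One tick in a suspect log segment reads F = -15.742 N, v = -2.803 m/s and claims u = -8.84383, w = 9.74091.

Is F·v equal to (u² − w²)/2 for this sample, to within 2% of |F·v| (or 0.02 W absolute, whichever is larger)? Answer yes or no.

F·v = (-15.742)×(-2.803) = 44.1248 W.
(u² − w²)/2 = (78.2133 − 94.8853)/2 = -8.3360 W.
|Δ| = 52.4608;  2% of max(1, |F·v|) = 0.8825.

no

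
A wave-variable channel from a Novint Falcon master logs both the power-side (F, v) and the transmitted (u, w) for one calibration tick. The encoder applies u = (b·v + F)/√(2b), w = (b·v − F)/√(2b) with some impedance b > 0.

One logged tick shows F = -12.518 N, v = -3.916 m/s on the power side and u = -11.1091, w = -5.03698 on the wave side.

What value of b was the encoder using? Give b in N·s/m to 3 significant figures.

b = 8.5 N·s/m

u + w = -16.1461;  u + w = √(2b)·v, so √(2b) = -16.1461/(-3.916) = 4.1231.
b = (√(2b))²/2 = 17.0000/2 = 8.5000.
(Check via u − w = 2F/√(2b): u − w = -6.0721, 2F/√(2b) = -6.0721.)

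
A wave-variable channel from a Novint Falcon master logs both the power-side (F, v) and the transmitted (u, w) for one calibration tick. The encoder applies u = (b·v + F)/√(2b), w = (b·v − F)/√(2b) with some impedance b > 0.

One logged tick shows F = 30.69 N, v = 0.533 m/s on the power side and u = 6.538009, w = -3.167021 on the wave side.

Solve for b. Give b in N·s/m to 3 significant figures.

u + w = 3.370988;  u + w = √(2b)·v, so √(2b) = 3.370988/0.533 = 6.324555.
b = (√(2b))²/2 = 40.000000/2 = 20.000000.
(Check via u − w = 2F/√(2b): u − w = 9.705030, 2F/√(2b) = 9.705030.)

b = 20 N·s/m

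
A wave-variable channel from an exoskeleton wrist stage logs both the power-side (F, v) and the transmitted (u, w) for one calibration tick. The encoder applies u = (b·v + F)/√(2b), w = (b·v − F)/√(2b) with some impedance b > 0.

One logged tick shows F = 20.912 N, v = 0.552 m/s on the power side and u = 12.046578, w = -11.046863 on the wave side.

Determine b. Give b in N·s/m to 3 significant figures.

b = 1.64 N·s/m

u + w = 0.999715;  u + w = √(2b)·v, so √(2b) = 0.999715/0.552 = 1.811078.
b = (√(2b))²/2 = 3.280003/2 = 1.640002.
(Check via u − w = 2F/√(2b): u − w = 23.093441, 2F/√(2b) = 23.093430.)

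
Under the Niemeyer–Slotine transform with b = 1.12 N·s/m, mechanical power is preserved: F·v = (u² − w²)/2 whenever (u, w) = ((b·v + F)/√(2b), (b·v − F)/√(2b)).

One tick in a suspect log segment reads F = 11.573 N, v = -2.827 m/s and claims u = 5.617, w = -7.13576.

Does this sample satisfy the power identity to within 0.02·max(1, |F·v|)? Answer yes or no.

no

F·v = 11.573×(-2.827) = -32.7169 W.
(u² − w²)/2 = (31.5507 − 50.9191)/2 = -9.6842 W.
|Δ| = 23.0327;  2% of max(1, |F·v|) = 0.6543.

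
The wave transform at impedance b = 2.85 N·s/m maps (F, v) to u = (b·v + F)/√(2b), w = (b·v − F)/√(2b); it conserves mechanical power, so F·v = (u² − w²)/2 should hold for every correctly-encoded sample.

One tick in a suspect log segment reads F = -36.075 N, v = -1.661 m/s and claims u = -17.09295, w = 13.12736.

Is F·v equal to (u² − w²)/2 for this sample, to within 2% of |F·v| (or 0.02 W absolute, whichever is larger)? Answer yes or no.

yes

F·v = (-36.075)×(-1.661) = 59.92058 W.
(u² − w²)/2 = (292.16894 − 172.32758)/2 = 59.92068 W.
|Δ| = 0.00010;  2% of max(1, |F·v|) = 1.19841.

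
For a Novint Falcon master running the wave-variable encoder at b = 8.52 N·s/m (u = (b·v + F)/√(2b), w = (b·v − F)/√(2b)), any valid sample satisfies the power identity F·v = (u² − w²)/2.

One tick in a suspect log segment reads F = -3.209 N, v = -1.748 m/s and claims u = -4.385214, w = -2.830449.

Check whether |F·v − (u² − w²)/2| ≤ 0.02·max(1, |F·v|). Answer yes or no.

F·v = (-3.209)×(-1.748) = 5.609332 W.
(u² − w²)/2 = (19.230102 − 8.011442)/2 = 5.609330 W.
|Δ| = 0.000002;  2% of max(1, |F·v|) = 0.112187.

yes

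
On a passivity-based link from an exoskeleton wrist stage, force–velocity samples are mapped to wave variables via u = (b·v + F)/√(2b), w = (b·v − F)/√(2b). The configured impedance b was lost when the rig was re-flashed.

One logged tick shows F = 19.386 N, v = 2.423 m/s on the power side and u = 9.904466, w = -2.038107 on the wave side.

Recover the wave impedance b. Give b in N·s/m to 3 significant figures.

b = 5.27 N·s/m

u + w = 7.866359;  u + w = √(2b)·v, so √(2b) = 7.866359/2.423 = 3.246537.
b = (√(2b))²/2 = 10.540002/2 = 5.270001.
(Check via u − w = 2F/√(2b): u − w = 11.942573, 2F/√(2b) = 11.942572.)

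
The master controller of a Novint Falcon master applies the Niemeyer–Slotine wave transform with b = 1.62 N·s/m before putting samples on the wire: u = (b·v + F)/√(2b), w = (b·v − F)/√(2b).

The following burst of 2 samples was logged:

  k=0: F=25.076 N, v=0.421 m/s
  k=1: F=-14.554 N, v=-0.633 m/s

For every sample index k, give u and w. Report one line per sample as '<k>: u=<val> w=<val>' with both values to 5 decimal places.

0: u=14.31001 w=-13.55221
1: u=-8.65526 w=7.51586

k=0: b·v=1.62×0.421=0.68202; √(2b)=1.80000; u=(0.68202+25.076)/1.80000=14.31001, w=(0.68202−25.076)/1.80000=-13.55221
k=1: b·v=1.62×(-0.633)=-1.02546; √(2b)=1.80000; u=(-1.02546+(-14.554))/1.80000=-8.65526, w=(-1.02546−(-14.554))/1.80000=7.51586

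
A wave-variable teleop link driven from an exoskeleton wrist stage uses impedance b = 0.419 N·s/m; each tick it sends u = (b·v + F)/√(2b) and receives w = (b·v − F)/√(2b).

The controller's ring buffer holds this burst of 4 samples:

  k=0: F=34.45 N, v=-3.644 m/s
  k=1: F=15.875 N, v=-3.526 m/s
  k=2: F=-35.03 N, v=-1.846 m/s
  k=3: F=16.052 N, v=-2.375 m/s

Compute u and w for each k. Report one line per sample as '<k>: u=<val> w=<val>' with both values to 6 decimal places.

k=0: b·v=0.419×(-3.644)=-1.526836; √(2b)=0.915423; u=(-1.526836+34.45)/0.915423=35.964958, w=(-1.526836−34.45)/0.915423=-39.300761
k=1: b·v=0.419×(-3.526)=-1.477394; √(2b)=0.915423; u=(-1.477394+15.875)/0.915423=15.727811, w=(-1.477394−15.875)/0.915423=-18.955594
k=2: b·v=0.419×(-1.846)=-0.773474; √(2b)=0.915423; u=(-0.773474+(-35.03))/0.915423=-39.111382, w=(-0.773474−(-35.03))/0.915423=37.421510
k=3: b·v=0.419×(-2.375)=-0.995125; √(2b)=0.915423; u=(-0.995125+16.052)/0.915423=16.447990, w=(-0.995125−16.052)/0.915423=-18.622121

0: u=35.964958 w=-39.300761
1: u=15.727811 w=-18.955594
2: u=-39.111382 w=37.421510
3: u=16.447990 w=-18.622121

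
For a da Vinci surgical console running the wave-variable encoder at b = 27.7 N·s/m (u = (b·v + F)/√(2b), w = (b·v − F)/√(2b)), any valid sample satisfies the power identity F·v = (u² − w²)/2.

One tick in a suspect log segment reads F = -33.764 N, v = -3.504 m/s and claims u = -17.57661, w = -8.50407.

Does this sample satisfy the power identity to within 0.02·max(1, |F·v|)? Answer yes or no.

F·v = (-33.764)×(-3.504) = 118.3091 W.
(u² − w²)/2 = (308.9372 − 72.3192)/2 = 118.3090 W.
|Δ| = 0.0000;  2% of max(1, |F·v|) = 2.3662.

yes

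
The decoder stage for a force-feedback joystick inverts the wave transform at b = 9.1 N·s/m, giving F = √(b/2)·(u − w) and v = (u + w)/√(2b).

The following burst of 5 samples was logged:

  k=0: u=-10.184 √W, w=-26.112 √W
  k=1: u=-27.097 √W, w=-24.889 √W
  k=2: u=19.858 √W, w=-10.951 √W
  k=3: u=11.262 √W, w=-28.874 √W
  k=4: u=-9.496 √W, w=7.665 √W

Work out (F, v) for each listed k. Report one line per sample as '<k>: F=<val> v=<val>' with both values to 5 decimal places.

0: F=33.97559 v=-8.50791
1: F=-4.70982 v=-12.18571
2: F=65.71784 v=2.08783
3: F=85.61301 v=-4.12832
4: F=-36.60566 v=-0.42919

k=0: u−w=15.92800, u+w=-36.29600; √(b/2)=2.13307, √(2b)=4.26615; F=2.13307×15.928=33.97559, v=-36.29600/4.26615=-8.50791
k=1: u−w=-2.20800, u+w=-51.98600; √(b/2)=2.13307, √(2b)=4.26615; F=2.13307×(-2.208)=-4.70982, v=-51.98600/4.26615=-12.18571
k=2: u−w=30.80900, u+w=8.90700; √(b/2)=2.13307, √(2b)=4.26615; F=2.13307×30.809=65.71784, v=8.90700/4.26615=2.08783
k=3: u−w=40.13600, u+w=-17.61200; √(b/2)=2.13307, √(2b)=4.26615; F=2.13307×40.136=85.61301, v=-17.61200/4.26615=-4.12832
k=4: u−w=-17.16100, u+w=-1.83100; √(b/2)=2.13307, √(2b)=4.26615; F=2.13307×(-17.161)=-36.60566, v=-1.83100/4.26615=-0.42919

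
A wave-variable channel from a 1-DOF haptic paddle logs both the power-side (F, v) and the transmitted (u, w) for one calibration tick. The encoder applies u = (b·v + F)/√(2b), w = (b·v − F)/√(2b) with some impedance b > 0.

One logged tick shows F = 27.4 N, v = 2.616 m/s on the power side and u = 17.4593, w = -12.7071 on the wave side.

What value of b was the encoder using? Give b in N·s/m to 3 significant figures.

b = 1.65 N·s/m

u + w = 4.75220;  u + w = √(2b)·v, so √(2b) = 4.75220/2.616 = 1.81659.
b = (√(2b))²/2 = 3.30000/2 = 1.65000.
(Check via u − w = 2F/√(2b): u − w = 30.16640, 2F/√(2b) = 30.16641.)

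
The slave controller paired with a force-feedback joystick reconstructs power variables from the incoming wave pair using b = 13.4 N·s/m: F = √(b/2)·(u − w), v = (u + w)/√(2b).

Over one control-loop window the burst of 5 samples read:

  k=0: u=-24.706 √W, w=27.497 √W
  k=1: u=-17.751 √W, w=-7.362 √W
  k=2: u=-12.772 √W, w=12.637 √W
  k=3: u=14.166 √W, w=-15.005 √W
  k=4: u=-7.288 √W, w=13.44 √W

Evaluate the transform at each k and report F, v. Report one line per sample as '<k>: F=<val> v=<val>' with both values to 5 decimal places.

k=0: u−w=-52.20300, u+w=2.79100; √(b/2)=2.58844, √(2b)=5.17687; F=2.58844×(-52.203)=-135.12412, v=2.79100/5.17687=0.53913
k=1: u−w=-10.38900, u+w=-25.11300; √(b/2)=2.58844, √(2b)=5.17687; F=2.58844×(-10.389)=-26.89126, v=-25.11300/5.17687=-4.85100
k=2: u−w=-25.40900, u+w=-0.13500; √(b/2)=2.58844, √(2b)=5.17687; F=2.58844×(-25.409)=-65.76957, v=-0.13500/5.17687=-0.02608
k=3: u−w=29.17100, u+w=-0.83900; √(b/2)=2.58844, √(2b)=5.17687; F=2.58844×29.171=75.50726, v=-0.83900/5.17687=-0.16207
k=4: u−w=-20.72800, u+w=6.15200; √(b/2)=2.58844, √(2b)=5.17687; F=2.58844×(-20.728)=-53.65310, v=6.15200/5.17687=1.18836

0: F=-135.12412 v=0.53913
1: F=-26.89126 v=-4.85100
2: F=-65.76957 v=-0.02608
3: F=75.50726 v=-0.16207
4: F=-53.65310 v=1.18836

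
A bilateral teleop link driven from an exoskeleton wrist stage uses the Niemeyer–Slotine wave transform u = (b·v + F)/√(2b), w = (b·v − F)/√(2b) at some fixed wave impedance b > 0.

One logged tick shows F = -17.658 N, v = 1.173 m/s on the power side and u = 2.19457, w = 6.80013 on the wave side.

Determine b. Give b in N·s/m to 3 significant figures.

b = 29.4 N·s/m

u + w = 8.9947;  u + w = √(2b)·v, so √(2b) = 8.9947/1.173 = 7.6681.
b = (√(2b))²/2 = 58.8000/2 = 29.4000.
(Check via u − w = 2F/√(2b): u − w = -4.6056, 2F/√(2b) = -4.6056.)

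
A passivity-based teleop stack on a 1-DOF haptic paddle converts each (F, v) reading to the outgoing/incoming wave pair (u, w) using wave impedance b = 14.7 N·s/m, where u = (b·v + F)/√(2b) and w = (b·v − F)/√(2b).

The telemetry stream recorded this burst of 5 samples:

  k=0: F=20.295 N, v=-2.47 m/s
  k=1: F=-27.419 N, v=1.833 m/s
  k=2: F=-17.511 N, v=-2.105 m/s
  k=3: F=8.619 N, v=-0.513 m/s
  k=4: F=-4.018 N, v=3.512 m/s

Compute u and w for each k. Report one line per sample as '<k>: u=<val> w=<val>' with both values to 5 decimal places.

k=0: b·v=14.7×(-2.47)=-36.30900; √(2b)=5.42218; u=(-36.30900+20.295)/5.42218=-2.95343, w=(-36.30900−20.295)/5.42218=-10.43935
k=1: b·v=14.7×1.833=26.94510; √(2b)=5.42218; u=(26.94510+(-27.419))/5.42218=-0.08740, w=(26.94510−(-27.419))/5.42218=10.02625
k=2: b·v=14.7×(-2.105)=-30.94350; √(2b)=5.42218; u=(-30.94350+(-17.511))/5.42218=-8.93636, w=(-30.94350−(-17.511))/5.42218=-2.47733
k=3: b·v=14.7×(-0.513)=-7.54110; √(2b)=5.42218; u=(-7.54110+8.619)/5.42218=0.19879, w=(-7.54110−8.619)/5.42218=-2.98037
k=4: b·v=14.7×3.512=51.62640; √(2b)=5.42218; u=(51.62640+(-4.018))/5.42218=8.78031, w=(51.62640−(-4.018))/5.42218=10.26237

0: u=-2.95343 w=-10.43935
1: u=-0.08740 w=10.02625
2: u=-8.93636 w=-2.47733
3: u=0.19879 w=-2.98037
4: u=8.78031 w=10.26237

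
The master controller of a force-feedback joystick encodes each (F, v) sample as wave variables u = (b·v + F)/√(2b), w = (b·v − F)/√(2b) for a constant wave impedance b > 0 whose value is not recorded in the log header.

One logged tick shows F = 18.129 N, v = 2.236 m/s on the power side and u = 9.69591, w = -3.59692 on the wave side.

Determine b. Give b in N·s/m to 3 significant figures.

u + w = 6.09899;  u + w = √(2b)·v, so √(2b) = 6.09899/2.236 = 2.72763.
b = (√(2b))²/2 = 7.43999/2 = 3.71999.
(Check via u − w = 2F/√(2b): u − w = 13.29283, 2F/√(2b) = 13.29284.)

b = 3.72 N·s/m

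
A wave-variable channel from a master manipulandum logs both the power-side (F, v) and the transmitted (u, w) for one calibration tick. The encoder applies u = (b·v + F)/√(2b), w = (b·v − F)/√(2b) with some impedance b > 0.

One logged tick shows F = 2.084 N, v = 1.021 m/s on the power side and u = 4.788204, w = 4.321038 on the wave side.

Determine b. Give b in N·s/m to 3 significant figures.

u + w = 9.109242;  u + w = √(2b)·v, so √(2b) = 9.109242/1.021 = 8.921882.
b = (√(2b))²/2 = 79.599987/2 = 39.799993.
(Check via u − w = 2F/√(2b): u − w = 0.467166, 2F/√(2b) = 0.467166.)

b = 39.8 N·s/m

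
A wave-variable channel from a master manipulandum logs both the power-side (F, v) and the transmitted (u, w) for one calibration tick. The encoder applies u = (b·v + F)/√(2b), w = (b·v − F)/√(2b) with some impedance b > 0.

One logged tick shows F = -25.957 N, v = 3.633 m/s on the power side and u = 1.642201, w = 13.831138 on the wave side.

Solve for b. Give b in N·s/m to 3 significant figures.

b = 9.07 N·s/m

u + w = 15.473339;  u + w = √(2b)·v, so √(2b) = 15.473339/3.633 = 4.259108.
b = (√(2b))²/2 = 18.140000/2 = 9.070000.
(Check via u − w = 2F/√(2b): u − w = -12.188937, 2F/√(2b) = -12.188938.)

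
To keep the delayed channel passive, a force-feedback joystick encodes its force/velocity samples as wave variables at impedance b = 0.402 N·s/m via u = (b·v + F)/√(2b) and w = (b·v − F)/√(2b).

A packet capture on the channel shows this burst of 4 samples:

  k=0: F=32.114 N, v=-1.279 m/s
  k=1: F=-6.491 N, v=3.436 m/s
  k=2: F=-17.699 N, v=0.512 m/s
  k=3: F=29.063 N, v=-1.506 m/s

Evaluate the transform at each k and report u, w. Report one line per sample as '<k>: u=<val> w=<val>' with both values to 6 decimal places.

k=0: b·v=0.402×(-1.279)=-0.514158; √(2b)=0.896660; u=(-0.514158+32.114)/0.896660=35.241703, w=(-0.514158−32.114)/0.896660=-36.388532
k=1: b·v=0.402×3.436=1.381272; √(2b)=0.896660; u=(1.381272+(-6.491))/0.896660=-5.698621, w=(1.381272−(-6.491))/0.896660=8.779546
k=2: b·v=0.402×0.512=0.205824; √(2b)=0.896660; u=(0.205824+(-17.699))/0.896660=-19.509253, w=(0.205824−(-17.699))/0.896660=19.968343
k=3: b·v=0.402×(-1.506)=-0.605412; √(2b)=0.896660; u=(-0.605412+29.063)/0.896660=31.737306, w=(-0.605412−29.063)/0.896660=-33.087677

0: u=35.241703 w=-36.388532
1: u=-5.698621 w=8.779546
2: u=-19.509253 w=19.968343
3: u=31.737306 w=-33.087677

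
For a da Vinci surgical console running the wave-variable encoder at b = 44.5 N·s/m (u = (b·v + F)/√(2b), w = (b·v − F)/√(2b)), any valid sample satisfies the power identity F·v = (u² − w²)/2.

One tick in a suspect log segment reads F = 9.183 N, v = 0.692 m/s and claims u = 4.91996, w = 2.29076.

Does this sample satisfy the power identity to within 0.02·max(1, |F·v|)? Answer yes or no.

F·v = 9.183×0.692 = 6.3546 W.
(u² − w²)/2 = (24.2060 − 5.2476)/2 = 9.4792 W.
|Δ| = 3.1246;  2% of max(1, |F·v|) = 0.1271.

no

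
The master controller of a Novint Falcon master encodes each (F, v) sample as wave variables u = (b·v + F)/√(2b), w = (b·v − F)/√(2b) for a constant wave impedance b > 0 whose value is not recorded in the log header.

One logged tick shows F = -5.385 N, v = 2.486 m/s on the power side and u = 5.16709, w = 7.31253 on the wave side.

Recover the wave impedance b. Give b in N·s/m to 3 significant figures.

u + w = 12.4796;  u + w = √(2b)·v, so √(2b) = 12.4796/2.486 = 5.0200.
b = (√(2b))²/2 = 25.2000/2 = 12.6000.
(Check via u − w = 2F/√(2b): u − w = -2.1454, 2F/√(2b) = -2.1454.)

b = 12.6 N·s/m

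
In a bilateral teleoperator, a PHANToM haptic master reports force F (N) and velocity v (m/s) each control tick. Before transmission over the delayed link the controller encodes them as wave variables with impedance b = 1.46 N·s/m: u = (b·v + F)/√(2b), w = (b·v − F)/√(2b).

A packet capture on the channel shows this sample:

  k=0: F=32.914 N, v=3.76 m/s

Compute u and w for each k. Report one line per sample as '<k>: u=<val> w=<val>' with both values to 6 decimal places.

0: u=22.474007 w=-16.048916

k=0: b·v=1.46×3.76=5.489600; √(2b)=1.708801; u=(5.489600+32.914)/1.708801=22.474007, w=(5.489600−32.914)/1.708801=-16.048916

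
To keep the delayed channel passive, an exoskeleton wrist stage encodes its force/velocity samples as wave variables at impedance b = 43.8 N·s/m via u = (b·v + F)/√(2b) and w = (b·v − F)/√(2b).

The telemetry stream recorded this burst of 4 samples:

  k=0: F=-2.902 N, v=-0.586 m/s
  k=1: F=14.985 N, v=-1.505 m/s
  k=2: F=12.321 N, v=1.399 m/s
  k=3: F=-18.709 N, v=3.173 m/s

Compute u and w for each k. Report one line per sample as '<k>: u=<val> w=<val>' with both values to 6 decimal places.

k=0: b·v=43.8×(-0.586)=-25.666800; √(2b)=9.359487; u=(-25.666800+(-2.902))/9.359487=-3.052389, w=(-25.666800−(-2.902))/9.359487=-2.432270
k=1: b·v=43.8×(-1.505)=-65.919000; √(2b)=9.359487; u=(-65.919000+14.985)/9.359487=-5.441965, w=(-65.919000−14.985)/9.359487=-8.644063
k=2: b·v=43.8×1.399=61.276200; √(2b)=9.359487; u=(61.276200+12.321)/9.359487=7.863380, w=(61.276200−12.321)/9.359487=5.230543
k=3: b·v=43.8×3.173=138.977400; √(2b)=9.359487; u=(138.977400+(-18.709))/9.359487=12.849892, w=(138.977400−(-18.709))/9.359487=16.847761

0: u=-3.052389 w=-2.432270
1: u=-5.441965 w=-8.644063
2: u=7.863380 w=5.230543
3: u=12.849892 w=16.847761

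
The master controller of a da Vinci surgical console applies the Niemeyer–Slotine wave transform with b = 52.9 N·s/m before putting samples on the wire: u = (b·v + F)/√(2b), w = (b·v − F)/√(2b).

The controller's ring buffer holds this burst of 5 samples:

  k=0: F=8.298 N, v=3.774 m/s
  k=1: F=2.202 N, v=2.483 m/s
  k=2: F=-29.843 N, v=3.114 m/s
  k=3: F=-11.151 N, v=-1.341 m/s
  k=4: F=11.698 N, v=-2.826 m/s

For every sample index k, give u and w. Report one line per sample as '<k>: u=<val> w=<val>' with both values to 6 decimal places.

k=0: b·v=52.9×3.774=199.644600; √(2b)=10.285913; u=(199.644600+8.298)/10.285913=20.216252, w=(199.644600−8.298)/10.285913=18.602783
k=1: b·v=52.9×2.483=131.350700; √(2b)=10.285913; u=(131.350700+2.202)/10.285913=12.984040, w=(131.350700−2.202)/10.285913=12.555881
k=2: b·v=52.9×3.114=164.730600; √(2b)=10.285913; u=(164.730600+(-29.843))/10.285913=13.113819, w=(164.730600−(-29.843))/10.285913=18.916513
k=3: b·v=52.9×(-1.341)=-70.938900; √(2b)=10.285913; u=(-70.938900+(-11.151))/10.285913=-7.980809, w=(-70.938900−(-11.151))/10.285913=-5.812600
k=4: b·v=52.9×(-2.826)=-149.495400; √(2b)=10.285913; u=(-149.495400+11.698)/10.285913=-13.396711, w=(-149.495400−11.698)/10.285913=-15.671278

0: u=20.216252 w=18.602783
1: u=12.984040 w=12.555881
2: u=13.113819 w=18.916513
3: u=-7.980809 w=-5.812600
4: u=-13.396711 w=-15.671278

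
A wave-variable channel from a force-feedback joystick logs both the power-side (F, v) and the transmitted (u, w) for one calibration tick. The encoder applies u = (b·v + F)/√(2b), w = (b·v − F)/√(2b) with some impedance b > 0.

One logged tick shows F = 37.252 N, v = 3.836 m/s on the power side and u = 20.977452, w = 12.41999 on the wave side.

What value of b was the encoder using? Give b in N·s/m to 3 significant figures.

u + w = 33.397442;  u + w = √(2b)·v, so √(2b) = 33.397442/3.836 = 8.706320.
b = (√(2b))²/2 = 75.800001/2 = 37.900001.
(Check via u − w = 2F/√(2b): u − w = 8.557462, 2F/√(2b) = 8.557462.)

b = 37.9 N·s/m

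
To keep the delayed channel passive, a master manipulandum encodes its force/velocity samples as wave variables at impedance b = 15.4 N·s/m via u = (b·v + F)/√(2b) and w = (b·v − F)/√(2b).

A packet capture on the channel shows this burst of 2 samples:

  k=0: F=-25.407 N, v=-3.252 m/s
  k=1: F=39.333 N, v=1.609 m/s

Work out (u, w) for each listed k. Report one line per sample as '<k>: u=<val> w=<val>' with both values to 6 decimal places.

0: u=-13.601957 w=-4.445910
1: u=11.552108 w=-2.622521

k=0: b·v=15.4×(-3.252)=-50.080800; √(2b)=5.549775; u=(-50.080800+(-25.407))/5.549775=-13.601957, w=(-50.080800−(-25.407))/5.549775=-4.445910
k=1: b·v=15.4×1.609=24.778600; √(2b)=5.549775; u=(24.778600+39.333)/5.549775=11.552108, w=(24.778600−39.333)/5.549775=-2.622521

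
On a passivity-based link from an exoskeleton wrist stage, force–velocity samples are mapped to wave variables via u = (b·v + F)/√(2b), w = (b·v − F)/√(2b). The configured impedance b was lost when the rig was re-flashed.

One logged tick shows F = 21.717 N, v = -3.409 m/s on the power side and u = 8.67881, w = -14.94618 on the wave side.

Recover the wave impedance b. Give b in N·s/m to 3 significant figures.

u + w = -6.2674;  u + w = √(2b)·v, so √(2b) = -6.2674/(-3.409) = 1.8385.
b = (√(2b))²/2 = 3.3800/2 = 1.6900.
(Check via u − w = 2F/√(2b): u − w = 23.6250, 2F/√(2b) = 23.6250.)

b = 1.69 N·s/m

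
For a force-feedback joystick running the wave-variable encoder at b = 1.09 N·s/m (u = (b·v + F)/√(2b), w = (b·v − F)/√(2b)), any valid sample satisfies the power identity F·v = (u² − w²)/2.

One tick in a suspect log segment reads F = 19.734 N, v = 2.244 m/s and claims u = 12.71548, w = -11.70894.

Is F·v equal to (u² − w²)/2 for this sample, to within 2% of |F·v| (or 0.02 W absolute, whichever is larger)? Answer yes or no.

no

F·v = 19.734×2.244 = 44.28310 W.
(u² − w²)/2 = (161.68343 − 137.09928)/2 = 12.29208 W.
|Δ| = 31.99102;  2% of max(1, |F·v|) = 0.88566.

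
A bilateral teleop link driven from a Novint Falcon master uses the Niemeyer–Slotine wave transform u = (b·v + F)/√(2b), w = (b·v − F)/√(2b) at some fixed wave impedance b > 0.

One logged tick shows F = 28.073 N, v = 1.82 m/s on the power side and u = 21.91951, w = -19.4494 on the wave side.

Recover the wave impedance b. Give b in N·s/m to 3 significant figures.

u + w = 2.4701;  u + w = √(2b)·v, so √(2b) = 2.4701/1.82 = 1.3572.
b = (√(2b))²/2 = 1.8420/2 = 0.9210.
(Check via u − w = 2F/√(2b): u − w = 41.3689, 2F/√(2b) = 41.3689.)

b = 0.921 N·s/m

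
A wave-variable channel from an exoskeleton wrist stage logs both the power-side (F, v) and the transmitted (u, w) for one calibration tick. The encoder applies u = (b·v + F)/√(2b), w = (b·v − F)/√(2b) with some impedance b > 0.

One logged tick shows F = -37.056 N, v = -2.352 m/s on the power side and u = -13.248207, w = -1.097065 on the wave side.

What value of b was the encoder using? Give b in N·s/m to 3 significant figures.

u + w = -14.345272;  u + w = √(2b)·v, so √(2b) = -14.345272/(-2.352) = 6.099180.
b = (√(2b))²/2 = 37.200000/2 = 18.600000.
(Check via u − w = 2F/√(2b): u − w = -12.151142, 2F/√(2b) = -12.151141.)

b = 18.6 N·s/m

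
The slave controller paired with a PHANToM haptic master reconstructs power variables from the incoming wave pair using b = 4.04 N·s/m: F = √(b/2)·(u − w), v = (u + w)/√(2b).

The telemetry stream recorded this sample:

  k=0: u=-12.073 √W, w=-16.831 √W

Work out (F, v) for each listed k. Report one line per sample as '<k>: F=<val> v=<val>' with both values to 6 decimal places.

0: F=6.762389 v=-10.168392

k=0: u−w=4.758000, u+w=-28.904000; √(b/2)=1.421267, √(2b)=2.842534; F=1.421267×4.758=6.762389, v=-28.904000/2.842534=-10.168392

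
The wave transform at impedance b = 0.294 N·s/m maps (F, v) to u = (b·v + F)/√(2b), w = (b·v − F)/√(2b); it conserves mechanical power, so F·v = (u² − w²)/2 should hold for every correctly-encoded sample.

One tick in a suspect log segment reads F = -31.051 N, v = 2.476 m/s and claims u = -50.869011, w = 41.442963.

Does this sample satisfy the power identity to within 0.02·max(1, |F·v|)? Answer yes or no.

no

F·v = (-31.051)×2.476 = -76.882276 W.
(u² − w²)/2 = (2587.656280 − 1717.519182)/2 = 435.068549 W.
|Δ| = 511.950825;  2% of max(1, |F·v|) = 1.537646.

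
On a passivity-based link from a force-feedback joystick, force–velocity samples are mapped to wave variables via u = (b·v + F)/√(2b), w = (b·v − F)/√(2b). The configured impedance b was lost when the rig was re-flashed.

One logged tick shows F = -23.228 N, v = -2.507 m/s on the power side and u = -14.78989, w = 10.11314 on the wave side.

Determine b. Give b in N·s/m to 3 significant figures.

u + w = -4.67675;  u + w = √(2b)·v, so √(2b) = -4.67675/(-2.507) = 1.86548.
b = (√(2b))²/2 = 3.48000/2 = 1.74000.
(Check via u − w = 2F/√(2b): u − w = -24.90303, 2F/√(2b) = -24.90302.)

b = 1.74 N·s/m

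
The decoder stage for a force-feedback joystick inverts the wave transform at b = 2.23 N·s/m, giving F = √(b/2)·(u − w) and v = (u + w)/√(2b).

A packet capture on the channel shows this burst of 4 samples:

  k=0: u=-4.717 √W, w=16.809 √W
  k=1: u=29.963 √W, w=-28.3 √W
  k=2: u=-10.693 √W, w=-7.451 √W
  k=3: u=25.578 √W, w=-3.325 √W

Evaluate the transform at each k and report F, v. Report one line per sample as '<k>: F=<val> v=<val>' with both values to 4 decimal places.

0: F=-22.7301 v=5.7257
1: F=61.5220 v=0.7875
2: F=-3.4233 v=-8.5914
3: F=30.5197 v=10.5371

k=0: u−w=-21.5260, u+w=12.0920; √(b/2)=1.0559, √(2b)=2.1119; F=1.0559×(-21.526)=-22.7301, v=12.0920/2.1119=5.7257
k=1: u−w=58.2630, u+w=1.6630; √(b/2)=1.0559, √(2b)=2.1119; F=1.0559×58.263=61.5220, v=1.6630/2.1119=0.7875
k=2: u−w=-3.2420, u+w=-18.1440; √(b/2)=1.0559, √(2b)=2.1119; F=1.0559×(-3.242)=-3.4233, v=-18.1440/2.1119=-8.5914
k=3: u−w=28.9030, u+w=22.2530; √(b/2)=1.0559, √(2b)=2.1119; F=1.0559×28.903=30.5197, v=22.2530/2.1119=10.5371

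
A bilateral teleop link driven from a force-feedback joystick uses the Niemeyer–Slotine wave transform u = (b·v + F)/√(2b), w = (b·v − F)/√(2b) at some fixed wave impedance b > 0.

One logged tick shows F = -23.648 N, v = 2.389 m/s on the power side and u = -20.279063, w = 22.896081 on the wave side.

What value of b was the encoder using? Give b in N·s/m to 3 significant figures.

u + w = 2.617018;  u + w = √(2b)·v, so √(2b) = 2.617018/2.389 = 1.095445.
b = (√(2b))²/2 = 1.200000/2 = 0.600000.
(Check via u − w = 2F/√(2b): u − w = -43.175144, 2F/√(2b) = -43.175150.)

b = 0.6 N·s/m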